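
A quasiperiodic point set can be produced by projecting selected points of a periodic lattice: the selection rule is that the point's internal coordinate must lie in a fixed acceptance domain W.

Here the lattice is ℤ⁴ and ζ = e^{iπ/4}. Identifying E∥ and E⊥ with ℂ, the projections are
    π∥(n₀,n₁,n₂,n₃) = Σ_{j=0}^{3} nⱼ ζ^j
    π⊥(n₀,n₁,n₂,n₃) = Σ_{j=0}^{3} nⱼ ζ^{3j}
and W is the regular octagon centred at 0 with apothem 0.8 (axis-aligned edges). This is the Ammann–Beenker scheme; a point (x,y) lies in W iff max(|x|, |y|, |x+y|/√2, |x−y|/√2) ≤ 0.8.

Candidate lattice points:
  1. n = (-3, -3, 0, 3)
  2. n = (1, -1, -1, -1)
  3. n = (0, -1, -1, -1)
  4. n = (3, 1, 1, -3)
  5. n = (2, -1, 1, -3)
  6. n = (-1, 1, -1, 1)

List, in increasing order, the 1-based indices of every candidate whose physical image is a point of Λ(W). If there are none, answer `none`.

3

π⊥(n) = n₀ + n₁ζ³ + n₂ζ⁶ + n₃ζ⁹ where ζ = e^{iπ/4}.
candidate 1: n = (-3, -3, 0, 3) → π⊥ ≈ (+1.242641, +0.000000); max(|x|,|y|,|x±y|/√2) = 1.242641 > 0.8 ⇒ ∉ W
candidate 2: n = (1, -1, -1, -1) → π⊥ ≈ (+1.000000, -0.414214); max(|x|,|y|,|x±y|/√2) = 1.000000 > 0.8 ⇒ ∉ W
candidate 3: n = (0, -1, -1, -1) → π⊥ ≈ (+0.000000, -0.414214); max(|x|,|y|,|x±y|/√2) = 0.414214 ≤ 0.8 ⇒ ∈ W
candidate 4: n = (3, 1, 1, -3) → π⊥ ≈ (+0.171573, -2.414214); max(|x|,|y|,|x±y|/√2) = 2.414214 > 0.8 ⇒ ∉ W
candidate 5: n = (2, -1, 1, -3) → π⊥ ≈ (+0.585786, -3.828427); max(|x|,|y|,|x±y|/√2) = 3.828427 > 0.8 ⇒ ∉ W
candidate 6: n = (-1, 1, -1, 1) → π⊥ ≈ (-1.000000, +2.414214); max(|x|,|y|,|x±y|/√2) = 2.414214 > 0.8 ⇒ ∉ W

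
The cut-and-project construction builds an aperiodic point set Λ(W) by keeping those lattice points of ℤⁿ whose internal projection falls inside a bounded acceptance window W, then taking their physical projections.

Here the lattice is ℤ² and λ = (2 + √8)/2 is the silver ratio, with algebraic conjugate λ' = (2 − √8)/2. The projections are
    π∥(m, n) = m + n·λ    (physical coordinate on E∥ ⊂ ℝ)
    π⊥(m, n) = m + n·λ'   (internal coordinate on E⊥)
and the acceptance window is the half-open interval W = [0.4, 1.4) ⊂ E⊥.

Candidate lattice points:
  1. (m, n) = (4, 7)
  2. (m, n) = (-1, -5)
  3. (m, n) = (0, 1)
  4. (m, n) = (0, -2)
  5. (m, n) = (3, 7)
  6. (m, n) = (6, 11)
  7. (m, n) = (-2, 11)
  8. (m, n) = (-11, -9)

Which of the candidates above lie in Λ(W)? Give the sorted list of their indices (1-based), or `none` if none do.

1, 2, 4

Compute λ' = (2−√8)/2 = -0.414214, so π⊥(m,n) = m -0.414214·n.
[1] lift (4,7): star map gives 1.100505; window check 0.4 ≤ 1.100505 < 1.4 is true → IN Λ
[2] lift (-1,-5): star map gives 1.071068; window check 0.4 ≤ 1.071068 < 1.4 is true → IN Λ
[3] lift (0,1): star map gives -0.414214; window check 0.4 ≤ -0.414214 < 1.4 is false → out
[4] lift (0,-2): star map gives 0.828427; window check 0.4 ≤ 0.828427 < 1.4 is true → IN Λ
[5] lift (3,7): star map gives 0.100505; window check 0.4 ≤ 0.100505 < 1.4 is false → out
[6] lift (6,11): star map gives 1.443651; window check 0.4 ≤ 1.443651 < 1.4 is false → out
[7] lift (-2,11): star map gives -6.556349; window check 0.4 ≤ -6.556349 < 1.4 is false → out
[8] lift (-11,-9): star map gives -7.272078; window check 0.4 ≤ -7.272078 < 1.4 is false → out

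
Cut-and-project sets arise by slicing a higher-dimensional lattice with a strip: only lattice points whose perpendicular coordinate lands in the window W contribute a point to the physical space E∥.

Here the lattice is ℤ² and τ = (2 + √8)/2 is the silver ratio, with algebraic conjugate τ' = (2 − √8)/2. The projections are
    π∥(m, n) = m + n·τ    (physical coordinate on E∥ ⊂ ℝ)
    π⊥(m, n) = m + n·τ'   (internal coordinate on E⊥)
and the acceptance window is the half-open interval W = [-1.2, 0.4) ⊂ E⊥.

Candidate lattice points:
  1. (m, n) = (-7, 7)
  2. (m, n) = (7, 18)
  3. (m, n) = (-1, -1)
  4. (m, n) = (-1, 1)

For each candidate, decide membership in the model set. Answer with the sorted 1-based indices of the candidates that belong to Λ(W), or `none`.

2, 3

Compute τ' = (2−√8)/2 = -0.414214, so π⊥(m,n) = m -0.414214·n.
[1] lift (-7,7): star map gives -9.899495; window check -1.2 ≤ -9.899495 < 0.4 is false → out
[2] lift (7,18): star map gives -0.455844; window check -1.2 ≤ -0.455844 < 0.4 is true → IN Λ
[3] lift (-1,-1): star map gives -0.585786; window check -1.2 ≤ -0.585786 < 0.4 is true → IN Λ
[4] lift (-1,1): star map gives -1.414214; window check -1.2 ≤ -1.414214 < 0.4 is false → out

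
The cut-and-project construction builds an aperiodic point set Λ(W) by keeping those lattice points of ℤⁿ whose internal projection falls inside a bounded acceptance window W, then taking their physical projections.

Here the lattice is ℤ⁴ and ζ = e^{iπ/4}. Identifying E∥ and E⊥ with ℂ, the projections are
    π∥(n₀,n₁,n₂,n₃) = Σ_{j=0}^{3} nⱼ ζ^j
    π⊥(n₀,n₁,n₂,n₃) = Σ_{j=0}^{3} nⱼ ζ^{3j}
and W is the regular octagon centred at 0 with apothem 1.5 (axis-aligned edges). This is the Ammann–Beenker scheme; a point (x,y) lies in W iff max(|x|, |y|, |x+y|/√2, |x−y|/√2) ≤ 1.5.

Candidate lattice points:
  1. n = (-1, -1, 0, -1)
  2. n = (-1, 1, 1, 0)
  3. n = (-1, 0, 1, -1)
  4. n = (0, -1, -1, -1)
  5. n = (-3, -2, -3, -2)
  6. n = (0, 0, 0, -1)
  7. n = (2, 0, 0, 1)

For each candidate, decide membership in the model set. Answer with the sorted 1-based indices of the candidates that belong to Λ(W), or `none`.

Internal map: ζ^{3j} for j=0..3 gives (1,0), (−√2/2,√2/2), (0,−1), (√2/2,√2/2).
candidate 1: n = (-1, -1, 0, -1) → π⊥ ≈ (-1.000000, -1.414214); max(|x|,|y|,|x±y|/√2) = 1.707107 > 1.5 ⇒ ∉ W
candidate 2: n = (-1, 1, 1, 0) → π⊥ ≈ (-1.707107, -0.292893); max(|x|,|y|,|x±y|/√2) = 1.707107 > 1.5 ⇒ ∉ W
candidate 3: n = (-1, 0, 1, -1) → π⊥ ≈ (-1.707107, -1.707107); max(|x|,|y|,|x±y|/√2) = 2.414214 > 1.5 ⇒ ∉ W
candidate 4: n = (0, -1, -1, -1) → π⊥ ≈ (+0.000000, -0.414214); max(|x|,|y|,|x±y|/√2) = 0.414214 ≤ 1.5 ⇒ ∈ W
candidate 5: n = (-3, -2, -3, -2) → π⊥ ≈ (-3.000000, +0.171573); max(|x|,|y|,|x±y|/√2) = 3.000000 > 1.5 ⇒ ∉ W
candidate 6: n = (0, 0, 0, -1) → π⊥ ≈ (-0.707107, -0.707107); max(|x|,|y|,|x±y|/√2) = 1.000000 ≤ 1.5 ⇒ ∈ W
candidate 7: n = (2, 0, 0, 1) → π⊥ ≈ (+2.707107, +0.707107); max(|x|,|y|,|x±y|/√2) = 2.707107 > 1.5 ⇒ ∉ W

4, 6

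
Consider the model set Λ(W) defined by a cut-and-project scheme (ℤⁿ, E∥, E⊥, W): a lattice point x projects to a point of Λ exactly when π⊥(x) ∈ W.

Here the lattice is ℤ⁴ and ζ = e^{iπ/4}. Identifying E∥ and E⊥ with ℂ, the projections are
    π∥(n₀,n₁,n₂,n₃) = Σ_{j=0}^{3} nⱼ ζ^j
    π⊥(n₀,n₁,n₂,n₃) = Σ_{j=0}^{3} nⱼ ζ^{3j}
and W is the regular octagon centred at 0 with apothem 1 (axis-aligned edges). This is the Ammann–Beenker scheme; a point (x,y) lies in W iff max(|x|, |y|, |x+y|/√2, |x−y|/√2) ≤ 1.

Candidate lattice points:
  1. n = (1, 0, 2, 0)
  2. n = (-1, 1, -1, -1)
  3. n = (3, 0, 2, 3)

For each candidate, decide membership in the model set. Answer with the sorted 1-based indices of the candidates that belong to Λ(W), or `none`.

none

Internal map: ζ^{3j} for j=0..3 gives (1,0), (−√2/2,√2/2), (0,−1), (√2/2,√2/2).
#1 (1, 0, 2, 0): internal (1.000000, -2.000000); octagon support 2.121320 vs apothem 1 → ∉ W
#2 (-1, 1, -1, -1): internal (-2.414214, 1.000000); octagon support 2.414214 vs apothem 1 → ∉ W
#3 (3, 0, 2, 3): internal (5.121320, 0.121320); octagon support 5.121320 vs apothem 1 → ∉ W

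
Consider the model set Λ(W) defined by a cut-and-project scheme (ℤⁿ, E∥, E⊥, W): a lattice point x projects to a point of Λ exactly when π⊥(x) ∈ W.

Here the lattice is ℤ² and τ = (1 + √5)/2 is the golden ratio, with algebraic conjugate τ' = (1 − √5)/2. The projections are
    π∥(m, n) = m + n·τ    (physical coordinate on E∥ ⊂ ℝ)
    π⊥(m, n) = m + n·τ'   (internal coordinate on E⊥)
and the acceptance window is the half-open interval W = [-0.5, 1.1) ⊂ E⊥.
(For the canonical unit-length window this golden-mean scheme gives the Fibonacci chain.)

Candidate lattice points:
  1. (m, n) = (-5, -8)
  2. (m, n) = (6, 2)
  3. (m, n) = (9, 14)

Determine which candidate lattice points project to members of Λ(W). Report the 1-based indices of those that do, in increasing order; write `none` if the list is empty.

1, 3

Numerically τ ≈ 1.618034 and τ' = −1/τ ≈ -0.618034.
#1 (-5,-8): internal coord -5 + (-8)·τ' = -0.055728; -0.055728 ∈ [-0.5, 1.1) → IN Λ
#2 (6,2): internal coord 6 + (2)·τ' = +4.763932; +4.763932 ∉ [-0.5, 1.1) → out
#3 (9,14): internal coord 9 + (14)·τ' = +0.347524; +0.347524 ∈ [-0.5, 1.1) → IN Λ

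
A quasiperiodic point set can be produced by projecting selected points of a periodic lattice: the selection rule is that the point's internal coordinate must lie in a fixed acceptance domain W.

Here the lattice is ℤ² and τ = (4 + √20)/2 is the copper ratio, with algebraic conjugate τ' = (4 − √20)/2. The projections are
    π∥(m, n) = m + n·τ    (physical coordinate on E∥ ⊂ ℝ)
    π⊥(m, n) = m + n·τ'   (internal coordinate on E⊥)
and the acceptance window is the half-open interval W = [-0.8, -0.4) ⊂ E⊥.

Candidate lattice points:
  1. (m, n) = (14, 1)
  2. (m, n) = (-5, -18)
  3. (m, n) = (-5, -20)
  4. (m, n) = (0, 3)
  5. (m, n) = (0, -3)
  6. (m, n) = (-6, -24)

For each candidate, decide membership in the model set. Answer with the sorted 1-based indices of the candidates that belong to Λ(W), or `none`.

Numerically τ ≈ 4.2361 and τ' = −1/τ ≈ -0.2361.
candidate 1: (m,n)=(14,1) → π∥ = 14+1·τ ≈ 18.2361, π⊥ = 14+1·τ' ≈ 13.7639 ∉ [-0.8, -0.4) ⇒ out
candidate 2: (m,n)=(-5,-18) → π∥ = -5-18·τ ≈ -81.2492, π⊥ = -5-18·τ' ≈ -0.7508 ∈ [-0.8, -0.4) ⇒ IN Λ
candidate 3: (m,n)=(-5,-20) → π∥ = -5-20·τ ≈ -89.7214, π⊥ = -5-20·τ' ≈ -0.2786 ∉ [-0.8, -0.4) ⇒ out
candidate 4: (m,n)=(0,3) → π∥ = 0+3·τ ≈ 12.7082, π⊥ = 0+3·τ' ≈ -0.7082 ∈ [-0.8, -0.4) ⇒ IN Λ
candidate 5: (m,n)=(0,-3) → π∥ = 0-3·τ ≈ -12.7082, π⊥ = 0-3·τ' ≈ 0.7082 ∉ [-0.8, -0.4) ⇒ out
candidate 6: (m,n)=(-6,-24) → π∥ = -6-24·τ ≈ -107.6656, π⊥ = -6-24·τ' ≈ -0.3344 ∉ [-0.8, -0.4) ⇒ out

2, 4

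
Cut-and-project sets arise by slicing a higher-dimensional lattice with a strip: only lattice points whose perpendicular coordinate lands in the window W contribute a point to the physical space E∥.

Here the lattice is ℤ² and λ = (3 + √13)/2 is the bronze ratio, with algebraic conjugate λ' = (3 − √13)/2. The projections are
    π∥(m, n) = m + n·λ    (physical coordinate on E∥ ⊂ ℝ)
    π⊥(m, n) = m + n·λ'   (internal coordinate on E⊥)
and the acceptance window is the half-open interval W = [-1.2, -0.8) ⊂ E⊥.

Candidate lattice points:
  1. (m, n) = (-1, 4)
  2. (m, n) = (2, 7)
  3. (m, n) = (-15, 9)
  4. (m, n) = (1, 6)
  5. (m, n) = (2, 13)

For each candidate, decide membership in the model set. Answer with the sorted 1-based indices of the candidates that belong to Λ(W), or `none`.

4

Numerically λ ≈ 3.3028 and λ' = −1/λ ≈ -0.3028.
candidate 1: (m,n)=(-1,4) → π∥ = -1+4·λ ≈ 12.2111, π⊥ = -1+4·λ' ≈ -2.2111 ∉ [-1.2, -0.8) ⇒ out
candidate 2: (m,n)=(2,7) → π∥ = 2+7·λ ≈ 25.1194, π⊥ = 2+7·λ' ≈ -0.1194 ∉ [-1.2, -0.8) ⇒ out
candidate 3: (m,n)=(-15,9) → π∥ = -15+9·λ ≈ 14.7250, π⊥ = -15+9·λ' ≈ -17.7250 ∉ [-1.2, -0.8) ⇒ out
candidate 4: (m,n)=(1,6) → π∥ = 1+6·λ ≈ 20.8167, π⊥ = 1+6·λ' ≈ -0.8167 ∈ [-1.2, -0.8) ⇒ IN Λ
candidate 5: (m,n)=(2,13) → π∥ = 2+13·λ ≈ 44.9361, π⊥ = 2+13·λ' ≈ -1.9361 ∉ [-1.2, -0.8) ⇒ out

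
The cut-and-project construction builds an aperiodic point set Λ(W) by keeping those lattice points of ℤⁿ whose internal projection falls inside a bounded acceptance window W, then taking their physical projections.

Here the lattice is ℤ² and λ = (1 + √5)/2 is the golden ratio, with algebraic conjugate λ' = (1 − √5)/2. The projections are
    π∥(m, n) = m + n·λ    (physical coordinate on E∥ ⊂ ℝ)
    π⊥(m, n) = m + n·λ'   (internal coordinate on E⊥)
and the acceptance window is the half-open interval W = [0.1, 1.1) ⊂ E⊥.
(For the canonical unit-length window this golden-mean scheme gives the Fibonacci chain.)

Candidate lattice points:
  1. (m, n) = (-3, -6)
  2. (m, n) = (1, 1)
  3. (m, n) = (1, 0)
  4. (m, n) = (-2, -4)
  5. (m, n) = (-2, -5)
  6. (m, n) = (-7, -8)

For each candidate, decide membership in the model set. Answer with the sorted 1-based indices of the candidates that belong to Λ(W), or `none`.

Compute λ' = (1−√5)/2 = -0.61803, so π⊥(m,n) = m -0.61803·n.
#1 (-3,-6): internal coord -3 + (-6)·λ' = +0.70820; +0.70820 ∈ [0.1, 1.1) → IN Λ
#2 (1,1): internal coord 1 + (1)·λ' = +0.38197; +0.38197 ∈ [0.1, 1.1) → IN Λ
#3 (1,0): internal coord 1 + (0)·λ' = +1.00000; +1.00000 ∈ [0.1, 1.1) → IN Λ
#4 (-2,-4): internal coord -2 + (-4)·λ' = +0.47214; +0.47214 ∈ [0.1, 1.1) → IN Λ
#5 (-2,-5): internal coord -2 + (-5)·λ' = +1.09017; +1.09017 ∈ [0.1, 1.1) → IN Λ
#6 (-7,-8): internal coord -7 + (-8)·λ' = -2.05573; -2.05573 ∉ [0.1, 1.1) → out

1, 2, 3, 4, 5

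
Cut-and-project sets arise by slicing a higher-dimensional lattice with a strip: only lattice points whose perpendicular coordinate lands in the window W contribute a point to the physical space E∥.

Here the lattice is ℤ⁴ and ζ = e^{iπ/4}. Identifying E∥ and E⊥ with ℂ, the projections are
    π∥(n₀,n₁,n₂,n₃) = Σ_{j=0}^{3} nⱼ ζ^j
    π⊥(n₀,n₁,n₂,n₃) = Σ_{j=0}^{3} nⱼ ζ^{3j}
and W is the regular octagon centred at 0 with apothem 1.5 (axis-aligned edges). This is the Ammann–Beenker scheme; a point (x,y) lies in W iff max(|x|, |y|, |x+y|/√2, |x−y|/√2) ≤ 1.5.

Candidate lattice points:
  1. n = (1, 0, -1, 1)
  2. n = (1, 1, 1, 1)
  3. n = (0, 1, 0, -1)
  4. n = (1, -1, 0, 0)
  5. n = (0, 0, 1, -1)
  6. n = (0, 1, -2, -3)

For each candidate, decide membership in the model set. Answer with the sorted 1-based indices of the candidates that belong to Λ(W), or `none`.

π⊥(n) = n₀ + n₁ζ³ + n₂ζ⁶ + n₃ζ⁹ where ζ = e^{iπ/4}.
#1 (1, 0, -1, 1): internal (1.7071, 1.7071); octagon support 2.4142 vs apothem 1.5 → ∉ W
#2 (1, 1, 1, 1): internal (1.0000, 0.4142); octagon support 1.0000 vs apothem 1.5 → ∈ W
#3 (0, 1, 0, -1): internal (-1.4142, 0.0000); octagon support 1.4142 vs apothem 1.5 → ∈ W
#4 (1, -1, 0, 0): internal (1.7071, -0.7071); octagon support 1.7071 vs apothem 1.5 → ∉ W
#5 (0, 0, 1, -1): internal (-0.7071, -1.7071); octagon support 1.7071 vs apothem 1.5 → ∉ W
#6 (0, 1, -2, -3): internal (-2.8284, 0.5858); octagon support 2.8284 vs apothem 1.5 → ∉ W

2, 3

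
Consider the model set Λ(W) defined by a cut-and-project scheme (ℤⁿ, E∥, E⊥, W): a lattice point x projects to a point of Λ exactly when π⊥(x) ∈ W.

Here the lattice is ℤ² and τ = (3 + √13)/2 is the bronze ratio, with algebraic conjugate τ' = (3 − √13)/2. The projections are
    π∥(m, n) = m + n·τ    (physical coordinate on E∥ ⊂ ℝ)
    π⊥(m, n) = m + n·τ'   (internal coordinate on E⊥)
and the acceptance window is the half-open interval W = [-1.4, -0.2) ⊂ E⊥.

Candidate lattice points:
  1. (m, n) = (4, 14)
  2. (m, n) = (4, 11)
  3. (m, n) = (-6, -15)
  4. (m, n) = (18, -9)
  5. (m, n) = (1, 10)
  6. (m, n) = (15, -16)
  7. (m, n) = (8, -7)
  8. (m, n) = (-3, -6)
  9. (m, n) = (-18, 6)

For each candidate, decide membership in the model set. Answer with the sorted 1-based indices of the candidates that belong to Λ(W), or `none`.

τ' = (3−√13)/2 ≈ -0.3028.
[1] lift (4,14): star map gives -0.2389; window check -1.4 ≤ -0.2389 < -0.2 is true → IN Λ
[2] lift (4,11): star map gives 0.6695; window check -1.4 ≤ 0.6695 < -0.2 is false → out
[3] lift (-6,-15): star map gives -1.4584; window check -1.4 ≤ -1.4584 < -0.2 is false → out
[4] lift (18,-9): star map gives 20.7250; window check -1.4 ≤ 20.7250 < -0.2 is false → out
[5] lift (1,10): star map gives -2.0278; window check -1.4 ≤ -2.0278 < -0.2 is false → out
[6] lift (15,-16): star map gives 19.8444; window check -1.4 ≤ 19.8444 < -0.2 is false → out
[7] lift (8,-7): star map gives 10.1194; window check -1.4 ≤ 10.1194 < -0.2 is false → out
[8] lift (-3,-6): star map gives -1.1833; window check -1.4 ≤ -1.1833 < -0.2 is true → IN Λ
[9] lift (-18,6): star map gives -19.8167; window check -1.4 ≤ -19.8167 < -0.2 is false → out

1, 8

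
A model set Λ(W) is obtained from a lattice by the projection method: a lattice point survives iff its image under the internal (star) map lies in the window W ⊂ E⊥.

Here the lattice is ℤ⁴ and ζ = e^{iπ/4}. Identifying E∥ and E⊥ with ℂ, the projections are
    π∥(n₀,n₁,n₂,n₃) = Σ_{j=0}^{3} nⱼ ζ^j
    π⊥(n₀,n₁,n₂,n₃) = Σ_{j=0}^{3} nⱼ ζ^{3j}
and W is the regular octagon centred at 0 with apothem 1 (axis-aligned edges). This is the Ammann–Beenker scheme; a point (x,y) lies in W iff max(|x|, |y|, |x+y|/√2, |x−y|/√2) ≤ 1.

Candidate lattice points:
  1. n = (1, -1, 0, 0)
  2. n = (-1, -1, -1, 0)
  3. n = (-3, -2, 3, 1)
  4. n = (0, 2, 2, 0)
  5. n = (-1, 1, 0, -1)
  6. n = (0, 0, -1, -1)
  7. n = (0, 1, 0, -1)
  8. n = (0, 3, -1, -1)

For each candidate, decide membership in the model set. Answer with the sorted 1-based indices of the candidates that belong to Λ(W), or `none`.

2, 6

With ζ = e^{iπ/4} the internal vectors are ζ^0,ζ^3,ζ^6,ζ^9.
candidate 1: n = (1, -1, 0, 0) → π⊥ ≈ (+1.70711, -0.70711); max(|x|,|y|,|x±y|/√2) = 1.70711 > 1 ⇒ ∉ W
candidate 2: n = (-1, -1, -1, 0) → π⊥ ≈ (-0.29289, +0.29289); max(|x|,|y|,|x±y|/√2) = 0.41421 ≤ 1 ⇒ ∈ W
candidate 3: n = (-3, -2, 3, 1) → π⊥ ≈ (-0.87868, -3.70711); max(|x|,|y|,|x±y|/√2) = 3.70711 > 1 ⇒ ∉ W
candidate 4: n = (0, 2, 2, 0) → π⊥ ≈ (-1.41421, -0.58579); max(|x|,|y|,|x±y|/√2) = 1.41421 > 1 ⇒ ∉ W
candidate 5: n = (-1, 1, 0, -1) → π⊥ ≈ (-2.41421, +0.00000); max(|x|,|y|,|x±y|/√2) = 2.41421 > 1 ⇒ ∉ W
candidate 6: n = (0, 0, -1, -1) → π⊥ ≈ (-0.70711, +0.29289); max(|x|,|y|,|x±y|/√2) = 0.70711 ≤ 1 ⇒ ∈ W
candidate 7: n = (0, 1, 0, -1) → π⊥ ≈ (-1.41421, +0.00000); max(|x|,|y|,|x±y|/√2) = 1.41421 > 1 ⇒ ∉ W
candidate 8: n = (0, 3, -1, -1) → π⊥ ≈ (-2.82843, +2.41421); max(|x|,|y|,|x±y|/√2) = 3.70711 > 1 ⇒ ∉ W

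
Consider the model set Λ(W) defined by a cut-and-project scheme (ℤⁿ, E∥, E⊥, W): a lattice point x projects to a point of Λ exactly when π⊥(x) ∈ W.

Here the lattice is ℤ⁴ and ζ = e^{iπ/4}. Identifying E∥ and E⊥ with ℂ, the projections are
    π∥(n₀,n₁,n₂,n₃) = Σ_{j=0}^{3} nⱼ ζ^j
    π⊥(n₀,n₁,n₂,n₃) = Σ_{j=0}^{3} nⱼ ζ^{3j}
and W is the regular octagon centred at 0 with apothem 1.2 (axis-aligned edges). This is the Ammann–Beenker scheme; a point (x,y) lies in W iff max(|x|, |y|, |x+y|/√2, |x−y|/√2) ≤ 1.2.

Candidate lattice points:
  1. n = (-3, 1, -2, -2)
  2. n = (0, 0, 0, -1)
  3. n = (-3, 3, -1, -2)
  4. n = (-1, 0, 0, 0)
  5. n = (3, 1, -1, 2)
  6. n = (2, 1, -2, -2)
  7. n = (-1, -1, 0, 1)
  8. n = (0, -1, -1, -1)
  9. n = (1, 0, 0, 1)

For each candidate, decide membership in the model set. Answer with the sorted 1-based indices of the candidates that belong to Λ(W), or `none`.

With ζ = e^{iπ/4} the internal vectors are ζ^0,ζ^3,ζ^6,ζ^9.
#1 (-3, 1, -2, -2): internal (-5.12132, 1.29289); octagon support 5.12132 vs apothem 1.2 → ∉ W
#2 (0, 0, 0, -1): internal (-0.70711, -0.70711); octagon support 1.00000 vs apothem 1.2 → ∈ W
#3 (-3, 3, -1, -2): internal (-6.53553, 1.70711); octagon support 6.53553 vs apothem 1.2 → ∉ W
#4 (-1, 0, 0, 0): internal (-1.00000, 0.00000); octagon support 1.00000 vs apothem 1.2 → ∈ W
#5 (3, 1, -1, 2): internal (3.70711, 3.12132); octagon support 4.82843 vs apothem 1.2 → ∉ W
#6 (2, 1, -2, -2): internal (-0.12132, 1.29289); octagon support 1.29289 vs apothem 1.2 → ∉ W
#7 (-1, -1, 0, 1): internal (0.41421, 0.00000); octagon support 0.41421 vs apothem 1.2 → ∈ W
#8 (0, -1, -1, -1): internal (0.00000, -0.41421); octagon support 0.41421 vs apothem 1.2 → ∈ W
#9 (1, 0, 0, 1): internal (1.70711, 0.70711); octagon support 1.70711 vs apothem 1.2 → ∉ W

2, 4, 7, 8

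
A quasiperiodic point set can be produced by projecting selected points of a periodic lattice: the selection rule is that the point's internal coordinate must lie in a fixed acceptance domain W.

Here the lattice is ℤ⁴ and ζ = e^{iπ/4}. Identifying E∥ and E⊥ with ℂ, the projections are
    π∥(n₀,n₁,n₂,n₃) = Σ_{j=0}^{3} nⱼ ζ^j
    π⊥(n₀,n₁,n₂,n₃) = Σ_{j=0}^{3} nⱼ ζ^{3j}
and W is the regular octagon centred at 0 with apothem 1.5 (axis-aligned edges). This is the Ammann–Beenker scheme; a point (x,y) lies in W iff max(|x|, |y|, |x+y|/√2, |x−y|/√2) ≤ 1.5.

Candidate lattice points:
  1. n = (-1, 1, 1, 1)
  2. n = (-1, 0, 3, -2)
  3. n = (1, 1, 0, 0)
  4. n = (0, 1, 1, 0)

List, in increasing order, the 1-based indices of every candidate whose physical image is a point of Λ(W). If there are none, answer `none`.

1, 3, 4

Internal map: ζ^{3j} for j=0..3 gives (1,0), (−√2/2,√2/2), (0,−1), (√2/2,√2/2).
candidate 1: n = (-1, 1, 1, 1) → π⊥ ≈ (-1.00000, +0.41421); max(|x|,|y|,|x±y|/√2) = 1.00000 ≤ 1.5 ⇒ ∈ W
candidate 2: n = (-1, 0, 3, -2) → π⊥ ≈ (-2.41421, -4.41421); max(|x|,|y|,|x±y|/√2) = 4.82843 > 1.5 ⇒ ∉ W
candidate 3: n = (1, 1, 0, 0) → π⊥ ≈ (+0.29289, +0.70711); max(|x|,|y|,|x±y|/√2) = 0.70711 ≤ 1.5 ⇒ ∈ W
candidate 4: n = (0, 1, 1, 0) → π⊥ ≈ (-0.70711, -0.29289); max(|x|,|y|,|x±y|/√2) = 0.70711 ≤ 1.5 ⇒ ∈ W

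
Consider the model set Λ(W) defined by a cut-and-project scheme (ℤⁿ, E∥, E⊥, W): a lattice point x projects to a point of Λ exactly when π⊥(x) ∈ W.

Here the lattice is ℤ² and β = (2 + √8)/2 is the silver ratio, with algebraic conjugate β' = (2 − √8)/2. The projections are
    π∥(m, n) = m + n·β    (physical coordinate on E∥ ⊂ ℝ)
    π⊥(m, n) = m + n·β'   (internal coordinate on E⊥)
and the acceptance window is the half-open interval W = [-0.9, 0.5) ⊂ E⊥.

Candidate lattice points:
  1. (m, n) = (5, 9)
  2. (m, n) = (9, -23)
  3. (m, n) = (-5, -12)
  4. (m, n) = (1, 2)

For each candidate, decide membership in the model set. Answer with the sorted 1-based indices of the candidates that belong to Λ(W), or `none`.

3, 4

β' = (2−√8)/2 ≈ -0.4142.
candidate 1: (m,n)=(5,9) → π∥ = 5+9·β ≈ 26.7279, π⊥ = 5+9·β' ≈ 1.2721 ∉ [-0.9, 0.5) ⇒ out
candidate 2: (m,n)=(9,-23) → π∥ = 9-23·β ≈ -46.5269, π⊥ = 9-23·β' ≈ 18.5269 ∉ [-0.9, 0.5) ⇒ out
candidate 3: (m,n)=(-5,-12) → π∥ = -5-12·β ≈ -33.9706, π⊥ = -5-12·β' ≈ -0.0294 ∈ [-0.9, 0.5) ⇒ IN Λ
candidate 4: (m,n)=(1,2) → π∥ = 1+2·β ≈ 5.8284, π⊥ = 1+2·β' ≈ 0.1716 ∈ [-0.9, 0.5) ⇒ IN Λ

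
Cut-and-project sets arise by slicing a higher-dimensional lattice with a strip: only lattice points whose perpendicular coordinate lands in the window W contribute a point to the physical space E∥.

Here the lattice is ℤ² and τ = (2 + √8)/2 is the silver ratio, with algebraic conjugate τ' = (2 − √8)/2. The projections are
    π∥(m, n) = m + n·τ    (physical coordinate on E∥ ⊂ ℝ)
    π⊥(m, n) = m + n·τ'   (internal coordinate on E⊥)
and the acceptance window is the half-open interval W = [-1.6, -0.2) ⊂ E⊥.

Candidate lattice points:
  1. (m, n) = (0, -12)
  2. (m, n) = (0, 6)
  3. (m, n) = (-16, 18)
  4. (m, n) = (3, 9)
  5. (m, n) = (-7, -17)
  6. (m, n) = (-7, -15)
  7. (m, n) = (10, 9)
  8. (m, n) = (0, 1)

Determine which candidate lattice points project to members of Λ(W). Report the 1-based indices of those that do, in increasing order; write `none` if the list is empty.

4, 6, 8

Numerically τ ≈ 2.4142 and τ' = −1/τ ≈ -0.4142.
#1 (0,-12): internal coord 0 + (-12)·τ' = +4.9706; +4.9706 ∉ [-1.6, -0.2) → out
#2 (0,6): internal coord 0 + (6)·τ' = -2.4853; -2.4853 ∉ [-1.6, -0.2) → out
#3 (-16,18): internal coord -16 + (18)·τ' = -23.4558; -23.4558 ∉ [-1.6, -0.2) → out
#4 (3,9): internal coord 3 + (9)·τ' = -0.7279; -0.7279 ∈ [-1.6, -0.2) → IN Λ
#5 (-7,-17): internal coord -7 + (-17)·τ' = +0.0416; +0.0416 ∉ [-1.6, -0.2) → out
#6 (-7,-15): internal coord -7 + (-15)·τ' = -0.7868; -0.7868 ∈ [-1.6, -0.2) → IN Λ
#7 (10,9): internal coord 10 + (9)·τ' = +6.2721; +6.2721 ∉ [-1.6, -0.2) → out
#8 (0,1): internal coord 0 + (1)·τ' = -0.4142; -0.4142 ∈ [-1.6, -0.2) → IN Λ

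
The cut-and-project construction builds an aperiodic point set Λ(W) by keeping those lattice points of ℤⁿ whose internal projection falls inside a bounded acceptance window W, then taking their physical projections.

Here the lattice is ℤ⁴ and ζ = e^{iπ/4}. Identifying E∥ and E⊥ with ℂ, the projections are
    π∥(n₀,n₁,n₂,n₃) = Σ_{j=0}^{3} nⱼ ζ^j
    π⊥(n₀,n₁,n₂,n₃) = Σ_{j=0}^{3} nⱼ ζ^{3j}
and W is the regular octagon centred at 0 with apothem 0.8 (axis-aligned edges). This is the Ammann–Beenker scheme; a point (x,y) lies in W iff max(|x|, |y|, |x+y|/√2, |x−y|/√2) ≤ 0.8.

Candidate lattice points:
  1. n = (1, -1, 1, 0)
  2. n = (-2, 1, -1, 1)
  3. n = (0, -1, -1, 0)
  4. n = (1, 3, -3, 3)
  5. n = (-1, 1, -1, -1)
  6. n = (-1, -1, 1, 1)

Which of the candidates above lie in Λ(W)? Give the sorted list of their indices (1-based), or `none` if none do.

3

Internal map: ζ^{3j} for j=0..3 gives (1,0), (−√2/2,√2/2), (0,−1), (√2/2,√2/2).
candidate 1: n = (1, -1, 1, 0) → π⊥ ≈ (+1.70711, -1.70711); max(|x|,|y|,|x±y|/√2) = 2.41421 > 0.8 ⇒ ∉ W
candidate 2: n = (-2, 1, -1, 1) → π⊥ ≈ (-2.00000, +2.41421); max(|x|,|y|,|x±y|/√2) = 3.12132 > 0.8 ⇒ ∉ W
candidate 3: n = (0, -1, -1, 0) → π⊥ ≈ (+0.70711, +0.29289); max(|x|,|y|,|x±y|/√2) = 0.70711 ≤ 0.8 ⇒ ∈ W
candidate 4: n = (1, 3, -3, 3) → π⊥ ≈ (+1.00000, +7.24264); max(|x|,|y|,|x±y|/√2) = 7.24264 > 0.8 ⇒ ∉ W
candidate 5: n = (-1, 1, -1, -1) → π⊥ ≈ (-2.41421, +1.00000); max(|x|,|y|,|x±y|/√2) = 2.41421 > 0.8 ⇒ ∉ W
candidate 6: n = (-1, -1, 1, 1) → π⊥ ≈ (+0.41421, -1.00000); max(|x|,|y|,|x±y|/√2) = 1.00000 > 0.8 ⇒ ∉ W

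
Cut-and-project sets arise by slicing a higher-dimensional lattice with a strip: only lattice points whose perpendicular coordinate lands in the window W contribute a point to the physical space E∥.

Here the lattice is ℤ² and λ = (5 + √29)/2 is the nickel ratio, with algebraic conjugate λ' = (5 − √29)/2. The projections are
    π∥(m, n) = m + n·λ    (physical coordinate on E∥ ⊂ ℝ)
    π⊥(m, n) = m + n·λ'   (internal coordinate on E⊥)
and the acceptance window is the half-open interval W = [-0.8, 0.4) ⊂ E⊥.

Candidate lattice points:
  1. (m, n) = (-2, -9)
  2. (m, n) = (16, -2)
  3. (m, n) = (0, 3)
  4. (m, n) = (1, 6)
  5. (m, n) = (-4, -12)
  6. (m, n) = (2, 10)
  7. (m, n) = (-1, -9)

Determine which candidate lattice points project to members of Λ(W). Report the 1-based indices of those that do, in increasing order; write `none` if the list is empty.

1, 3, 4, 6

λ' = (5−√29)/2 ≈ -0.192582.
#1 (-2,-9): internal coord -2 + (-9)·λ' = -0.266758; -0.266758 ∈ [-0.8, 0.4) → IN Λ
#2 (16,-2): internal coord 16 + (-2)·λ' = +16.385165; +16.385165 ∉ [-0.8, 0.4) → out
#3 (0,3): internal coord 0 + (3)·λ' = -0.577747; -0.577747 ∈ [-0.8, 0.4) → IN Λ
#4 (1,6): internal coord 1 + (6)·λ' = -0.155494; -0.155494 ∈ [-0.8, 0.4) → IN Λ
#5 (-4,-12): internal coord -4 + (-12)·λ' = -1.689011; -1.689011 ∉ [-0.8, 0.4) → out
#6 (2,10): internal coord 2 + (10)·λ' = +0.074176; +0.074176 ∈ [-0.8, 0.4) → IN Λ
#7 (-1,-9): internal coord -1 + (-9)·λ' = +0.733242; +0.733242 ∉ [-0.8, 0.4) → out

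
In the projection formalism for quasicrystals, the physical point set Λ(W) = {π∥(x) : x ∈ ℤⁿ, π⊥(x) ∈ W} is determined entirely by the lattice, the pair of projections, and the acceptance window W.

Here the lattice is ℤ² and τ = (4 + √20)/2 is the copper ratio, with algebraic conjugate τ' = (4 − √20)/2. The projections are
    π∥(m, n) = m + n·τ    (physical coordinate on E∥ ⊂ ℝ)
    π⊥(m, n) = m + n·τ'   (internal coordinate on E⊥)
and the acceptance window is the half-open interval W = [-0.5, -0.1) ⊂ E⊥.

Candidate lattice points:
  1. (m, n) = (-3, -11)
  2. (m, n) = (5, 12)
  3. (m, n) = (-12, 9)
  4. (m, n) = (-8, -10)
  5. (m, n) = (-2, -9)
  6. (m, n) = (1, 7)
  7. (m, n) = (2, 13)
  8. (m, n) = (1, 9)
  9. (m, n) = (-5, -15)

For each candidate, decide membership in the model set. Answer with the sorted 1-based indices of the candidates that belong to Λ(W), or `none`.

τ' = (4−√20)/2 ≈ -0.23607.
#1 (-3,-11): internal coord -3 + (-11)·τ' = -0.40325; -0.40325 ∈ [-0.5, -0.1) → IN Λ
#2 (5,12): internal coord 5 + (12)·τ' = +2.16718; +2.16718 ∉ [-0.5, -0.1) → out
#3 (-12,9): internal coord -12 + (9)·τ' = -14.12461; -14.12461 ∉ [-0.5, -0.1) → out
#4 (-8,-10): internal coord -8 + (-10)·τ' = -5.63932; -5.63932 ∉ [-0.5, -0.1) → out
#5 (-2,-9): internal coord -2 + (-9)·τ' = +0.12461; +0.12461 ∉ [-0.5, -0.1) → out
#6 (1,7): internal coord 1 + (7)·τ' = -0.65248; -0.65248 ∉ [-0.5, -0.1) → out
#7 (2,13): internal coord 2 + (13)·τ' = -1.06888; -1.06888 ∉ [-0.5, -0.1) → out
#8 (1,9): internal coord 1 + (9)·τ' = -1.12461; -1.12461 ∉ [-0.5, -0.1) → out
#9 (-5,-15): internal coord -5 + (-15)·τ' = -1.45898; -1.45898 ∉ [-0.5, -0.1) → out

1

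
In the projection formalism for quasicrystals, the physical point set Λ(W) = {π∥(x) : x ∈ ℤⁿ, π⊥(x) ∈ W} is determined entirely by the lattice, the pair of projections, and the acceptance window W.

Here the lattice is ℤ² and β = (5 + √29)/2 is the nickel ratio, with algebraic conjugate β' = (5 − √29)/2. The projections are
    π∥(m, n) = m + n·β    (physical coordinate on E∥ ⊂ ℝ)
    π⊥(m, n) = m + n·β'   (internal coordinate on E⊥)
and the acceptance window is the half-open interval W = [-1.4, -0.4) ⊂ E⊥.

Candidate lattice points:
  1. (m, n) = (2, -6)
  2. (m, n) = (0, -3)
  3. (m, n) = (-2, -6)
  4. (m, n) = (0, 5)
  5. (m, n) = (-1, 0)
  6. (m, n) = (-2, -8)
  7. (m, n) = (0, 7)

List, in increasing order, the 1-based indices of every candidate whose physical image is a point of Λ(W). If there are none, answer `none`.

β' = (5−√29)/2 ≈ -0.192582.
[1] lift (2,-6): star map gives 3.155494; window check -1.4 ≤ 3.155494 < -0.4 is false → out
[2] lift (0,-3): star map gives 0.577747; window check -1.4 ≤ 0.577747 < -0.4 is false → out
[3] lift (-2,-6): star map gives -0.844506; window check -1.4 ≤ -0.844506 < -0.4 is true → IN Λ
[4] lift (0,5): star map gives -0.962912; window check -1.4 ≤ -0.962912 < -0.4 is true → IN Λ
[5] lift (-1,0): star map gives -1.000000; window check -1.4 ≤ -1.000000 < -0.4 is true → IN Λ
[6] lift (-2,-8): star map gives -0.459341; window check -1.4 ≤ -0.459341 < -0.4 is true → IN Λ
[7] lift (0,7): star map gives -1.348077; window check -1.4 ≤ -1.348077 < -0.4 is true → IN Λ

3, 4, 5, 6, 7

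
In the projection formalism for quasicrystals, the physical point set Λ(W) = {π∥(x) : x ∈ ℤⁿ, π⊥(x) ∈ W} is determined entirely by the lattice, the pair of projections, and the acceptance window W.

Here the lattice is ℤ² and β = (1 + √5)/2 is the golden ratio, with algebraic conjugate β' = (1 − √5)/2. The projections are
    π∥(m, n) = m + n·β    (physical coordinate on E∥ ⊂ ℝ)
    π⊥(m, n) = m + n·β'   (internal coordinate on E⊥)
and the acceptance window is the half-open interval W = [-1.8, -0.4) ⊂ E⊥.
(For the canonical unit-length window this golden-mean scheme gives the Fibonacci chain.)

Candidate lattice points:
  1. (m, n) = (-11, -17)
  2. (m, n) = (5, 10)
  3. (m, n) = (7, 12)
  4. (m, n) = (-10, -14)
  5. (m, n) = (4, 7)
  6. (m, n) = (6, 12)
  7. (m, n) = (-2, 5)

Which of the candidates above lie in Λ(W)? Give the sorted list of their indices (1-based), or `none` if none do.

β' = (1−√5)/2 ≈ -0.6180.
candidate 1: (m,n)=(-11,-17) → π∥ = -11-17·β ≈ -38.5066, π⊥ = -11-17·β' ≈ -0.4934 ∈ [-1.8, -0.4) ⇒ IN Λ
candidate 2: (m,n)=(5,10) → π∥ = 5+10·β ≈ 21.1803, π⊥ = 5+10·β' ≈ -1.1803 ∈ [-1.8, -0.4) ⇒ IN Λ
candidate 3: (m,n)=(7,12) → π∥ = 7+12·β ≈ 26.4164, π⊥ = 7+12·β' ≈ -0.4164 ∈ [-1.8, -0.4) ⇒ IN Λ
candidate 4: (m,n)=(-10,-14) → π∥ = -10-14·β ≈ -32.6525, π⊥ = -10-14·β' ≈ -1.3475 ∈ [-1.8, -0.4) ⇒ IN Λ
candidate 5: (m,n)=(4,7) → π∥ = 4+7·β ≈ 15.3262, π⊥ = 4+7·β' ≈ -0.3262 ∉ [-1.8, -0.4) ⇒ out
candidate 6: (m,n)=(6,12) → π∥ = 6+12·β ≈ 25.4164, π⊥ = 6+12·β' ≈ -1.4164 ∈ [-1.8, -0.4) ⇒ IN Λ
candidate 7: (m,n)=(-2,5) → π∥ = -2+5·β ≈ 6.0902, π⊥ = -2+5·β' ≈ -5.0902 ∉ [-1.8, -0.4) ⇒ out

1, 2, 3, 4, 6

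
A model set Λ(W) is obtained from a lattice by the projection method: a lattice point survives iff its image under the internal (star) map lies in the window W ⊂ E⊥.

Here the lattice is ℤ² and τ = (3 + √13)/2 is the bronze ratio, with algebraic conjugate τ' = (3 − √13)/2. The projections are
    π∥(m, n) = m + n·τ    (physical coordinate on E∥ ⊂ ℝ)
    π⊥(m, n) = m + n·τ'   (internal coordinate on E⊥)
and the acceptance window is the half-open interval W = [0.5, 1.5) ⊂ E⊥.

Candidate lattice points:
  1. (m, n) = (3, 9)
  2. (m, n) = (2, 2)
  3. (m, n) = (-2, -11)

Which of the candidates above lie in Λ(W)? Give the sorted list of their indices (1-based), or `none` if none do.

τ' = (3−√13)/2 ≈ -0.3028.
[1] lift (3,9): star map gives 0.2750; window check 0.5 ≤ 0.2750 < 1.5 is false → out
[2] lift (2,2): star map gives 1.3944; window check 0.5 ≤ 1.3944 < 1.5 is true → IN Λ
[3] lift (-2,-11): star map gives 1.3305; window check 0.5 ≤ 1.3305 < 1.5 is true → IN Λ

2, 3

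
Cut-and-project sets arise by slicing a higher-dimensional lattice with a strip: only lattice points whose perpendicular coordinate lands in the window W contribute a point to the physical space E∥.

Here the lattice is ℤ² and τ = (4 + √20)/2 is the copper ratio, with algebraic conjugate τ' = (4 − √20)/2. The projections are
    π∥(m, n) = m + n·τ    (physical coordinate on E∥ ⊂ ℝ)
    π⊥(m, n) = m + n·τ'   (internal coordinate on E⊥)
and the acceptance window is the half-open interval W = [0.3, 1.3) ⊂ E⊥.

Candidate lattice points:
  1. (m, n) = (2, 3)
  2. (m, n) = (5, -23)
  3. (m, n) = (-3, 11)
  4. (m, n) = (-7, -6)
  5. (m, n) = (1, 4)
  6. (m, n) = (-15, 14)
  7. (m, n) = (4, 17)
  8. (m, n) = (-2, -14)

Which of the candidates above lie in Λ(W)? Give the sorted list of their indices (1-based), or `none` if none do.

1

Numerically τ ≈ 4.2361 and τ' = −1/τ ≈ -0.2361.
[1] lift (2,3): star map gives 1.2918; window check 0.3 ≤ 1.2918 < 1.3 is true → IN Λ
[2] lift (5,-23): star map gives 10.4296; window check 0.3 ≤ 10.4296 < 1.3 is false → out
[3] lift (-3,11): star map gives -5.5967; window check 0.3 ≤ -5.5967 < 1.3 is false → out
[4] lift (-7,-6): star map gives -5.5836; window check 0.3 ≤ -5.5836 < 1.3 is false → out
[5] lift (1,4): star map gives 0.0557; window check 0.3 ≤ 0.0557 < 1.3 is false → out
[6] lift (-15,14): star map gives -18.3050; window check 0.3 ≤ -18.3050 < 1.3 is false → out
[7] lift (4,17): star map gives -0.0132; window check 0.3 ≤ -0.0132 < 1.3 is false → out
[8] lift (-2,-14): star map gives 1.3050; window check 0.3 ≤ 1.3050 < 1.3 is false → out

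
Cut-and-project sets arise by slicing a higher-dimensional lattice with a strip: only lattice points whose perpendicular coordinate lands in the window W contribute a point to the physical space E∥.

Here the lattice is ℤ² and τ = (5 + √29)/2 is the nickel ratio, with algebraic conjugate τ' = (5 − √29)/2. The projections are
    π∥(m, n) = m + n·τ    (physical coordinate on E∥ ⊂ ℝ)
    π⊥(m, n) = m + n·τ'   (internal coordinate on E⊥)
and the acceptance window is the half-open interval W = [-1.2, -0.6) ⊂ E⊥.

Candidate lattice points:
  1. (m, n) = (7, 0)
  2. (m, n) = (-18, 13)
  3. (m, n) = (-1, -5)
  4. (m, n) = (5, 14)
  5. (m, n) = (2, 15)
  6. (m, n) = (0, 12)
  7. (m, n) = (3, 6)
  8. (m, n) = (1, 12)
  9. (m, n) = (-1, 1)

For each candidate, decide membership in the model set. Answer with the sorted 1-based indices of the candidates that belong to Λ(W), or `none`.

Numerically τ ≈ 5.19258 and τ' = −1/τ ≈ -0.19258.
[1] lift (7,0): star map gives 7.00000; window check -1.2 ≤ 7.00000 < -0.6 is false → out
[2] lift (-18,13): star map gives -20.50357; window check -1.2 ≤ -20.50357 < -0.6 is false → out
[3] lift (-1,-5): star map gives -0.03709; window check -1.2 ≤ -0.03709 < -0.6 is false → out
[4] lift (5,14): star map gives 2.30385; window check -1.2 ≤ 2.30385 < -0.6 is false → out
[5] lift (2,15): star map gives -0.88874; window check -1.2 ≤ -0.88874 < -0.6 is true → IN Λ
[6] lift (0,12): star map gives -2.31099; window check -1.2 ≤ -2.31099 < -0.6 is false → out
[7] lift (3,6): star map gives 1.84451; window check -1.2 ≤ 1.84451 < -0.6 is false → out
[8] lift (1,12): star map gives -1.31099; window check -1.2 ≤ -1.31099 < -0.6 is false → out
[9] lift (-1,1): star map gives -1.19258; window check -1.2 ≤ -1.19258 < -0.6 is true → IN Λ

5, 9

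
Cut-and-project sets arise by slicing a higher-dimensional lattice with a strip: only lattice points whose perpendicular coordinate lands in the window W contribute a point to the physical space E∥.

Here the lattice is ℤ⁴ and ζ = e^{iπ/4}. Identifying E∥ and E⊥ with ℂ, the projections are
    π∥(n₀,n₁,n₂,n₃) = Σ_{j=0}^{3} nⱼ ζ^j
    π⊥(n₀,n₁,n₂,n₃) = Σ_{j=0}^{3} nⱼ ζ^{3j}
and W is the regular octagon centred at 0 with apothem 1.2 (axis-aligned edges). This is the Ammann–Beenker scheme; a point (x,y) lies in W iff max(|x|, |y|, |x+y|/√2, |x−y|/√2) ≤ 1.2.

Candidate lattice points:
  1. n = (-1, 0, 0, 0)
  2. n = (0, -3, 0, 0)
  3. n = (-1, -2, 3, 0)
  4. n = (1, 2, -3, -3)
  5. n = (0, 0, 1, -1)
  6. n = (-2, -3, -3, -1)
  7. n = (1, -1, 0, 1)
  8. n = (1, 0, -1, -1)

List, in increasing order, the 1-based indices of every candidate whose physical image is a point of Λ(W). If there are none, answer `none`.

1, 6, 8

With ζ = e^{iπ/4} the internal vectors are ζ^0,ζ^3,ζ^6,ζ^9.
candidate 1: n = (-1, 0, 0, 0) → π⊥ ≈ (-1.0000, +0.0000); max(|x|,|y|,|x±y|/√2) = 1.0000 ≤ 1.2 ⇒ ∈ W
candidate 2: n = (0, -3, 0, 0) → π⊥ ≈ (+2.1213, -2.1213); max(|x|,|y|,|x±y|/√2) = 3.0000 > 1.2 ⇒ ∉ W
candidate 3: n = (-1, -2, 3, 0) → π⊥ ≈ (+0.4142, -4.4142); max(|x|,|y|,|x±y|/√2) = 4.4142 > 1.2 ⇒ ∉ W
candidate 4: n = (1, 2, -3, -3) → π⊥ ≈ (-2.5355, +2.2929); max(|x|,|y|,|x±y|/√2) = 3.4142 > 1.2 ⇒ ∉ W
candidate 5: n = (0, 0, 1, -1) → π⊥ ≈ (-0.7071, -1.7071); max(|x|,|y|,|x±y|/√2) = 1.7071 > 1.2 ⇒ ∉ W
candidate 6: n = (-2, -3, -3, -1) → π⊥ ≈ (-0.5858, +0.1716); max(|x|,|y|,|x±y|/√2) = 0.5858 ≤ 1.2 ⇒ ∈ W
candidate 7: n = (1, -1, 0, 1) → π⊥ ≈ (+2.4142, +0.0000); max(|x|,|y|,|x±y|/√2) = 2.4142 > 1.2 ⇒ ∉ W
candidate 8: n = (1, 0, -1, -1) → π⊥ ≈ (+0.2929, +0.2929); max(|x|,|y|,|x±y|/√2) = 0.4142 ≤ 1.2 ⇒ ∈ W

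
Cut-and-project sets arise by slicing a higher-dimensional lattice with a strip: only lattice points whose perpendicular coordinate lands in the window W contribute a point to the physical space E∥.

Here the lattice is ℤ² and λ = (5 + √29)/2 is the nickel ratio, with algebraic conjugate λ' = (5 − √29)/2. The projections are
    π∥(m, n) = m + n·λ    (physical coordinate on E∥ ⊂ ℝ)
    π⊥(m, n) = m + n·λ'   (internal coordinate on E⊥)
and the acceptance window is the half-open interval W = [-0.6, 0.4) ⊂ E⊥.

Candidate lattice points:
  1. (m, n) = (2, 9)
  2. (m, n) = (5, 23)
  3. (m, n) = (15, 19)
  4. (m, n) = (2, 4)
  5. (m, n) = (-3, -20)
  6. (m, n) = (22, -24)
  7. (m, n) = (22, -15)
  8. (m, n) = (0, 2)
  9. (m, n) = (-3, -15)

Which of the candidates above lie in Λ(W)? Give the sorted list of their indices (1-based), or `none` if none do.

1, 8, 9

Compute λ' = (5−√29)/2 = -0.1926, so π⊥(m,n) = m -0.1926·n.
#1 (2,9): internal coord 2 + (9)·λ' = +0.2668; +0.2668 ∈ [-0.6, 0.4) → IN Λ
#2 (5,23): internal coord 5 + (23)·λ' = +0.5706; +0.5706 ∉ [-0.6, 0.4) → out
#3 (15,19): internal coord 15 + (19)·λ' = +11.3409; +11.3409 ∉ [-0.6, 0.4) → out
#4 (2,4): internal coord 2 + (4)·λ' = +1.2297; +1.2297 ∉ [-0.6, 0.4) → out
#5 (-3,-20): internal coord -3 + (-20)·λ' = +0.8516; +0.8516 ∉ [-0.6, 0.4) → out
#6 (22,-24): internal coord 22 + (-24)·λ' = +26.6220; +26.6220 ∉ [-0.6, 0.4) → out
#7 (22,-15): internal coord 22 + (-15)·λ' = +24.8887; +24.8887 ∉ [-0.6, 0.4) → out
#8 (0,2): internal coord 0 + (2)·λ' = -0.3852; -0.3852 ∈ [-0.6, 0.4) → IN Λ
#9 (-3,-15): internal coord -3 + (-15)·λ' = -0.1113; -0.1113 ∈ [-0.6, 0.4) → IN Λ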